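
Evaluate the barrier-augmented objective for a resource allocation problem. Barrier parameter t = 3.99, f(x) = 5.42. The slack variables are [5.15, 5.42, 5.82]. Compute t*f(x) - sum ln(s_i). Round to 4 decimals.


Step 1: Compute log-barrier.
ln values: [1.639, 1.6901, 1.7613]
phi = -(1.639 + 1.6901 + 1.7613) = -5.0904
Step 2: Compute augmented objective.
t*f(x) = 3.99*5.42 = 21.6258
Total = 21.6258 - 5.0904 = 16.5354


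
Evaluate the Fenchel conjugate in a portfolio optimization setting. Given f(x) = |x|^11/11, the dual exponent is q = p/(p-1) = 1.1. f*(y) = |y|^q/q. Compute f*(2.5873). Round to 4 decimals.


The conjugate exponent q satisfies 1/p + 1/q = 1.
p = 11, so q = 11/(11 - 1) = 1.1
|y|^q = 2.5873^1.1 = 2.8453
f*(2.5873) = 2.8453 / 1.1 = 2.5867


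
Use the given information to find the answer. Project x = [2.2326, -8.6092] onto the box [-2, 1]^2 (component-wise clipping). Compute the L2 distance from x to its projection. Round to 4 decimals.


Project each component onto [-2, 1].
clip(2.2326) = 1.0, clip(-8.6092) = -2.0
Projection = [1.0, -2.0]
Squared diffs: [1.5193, 43.6815]
Distance = sqrt(45.2008) = 6.7232


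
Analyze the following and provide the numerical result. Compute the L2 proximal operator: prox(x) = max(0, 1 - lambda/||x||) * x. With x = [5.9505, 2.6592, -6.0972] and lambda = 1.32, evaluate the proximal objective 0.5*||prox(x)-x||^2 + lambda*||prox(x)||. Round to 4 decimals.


Step 1: Compute ||x||.
||x|| = 8.925
Step 2: Compute scaling factor.
scale = max(0, 1 - 1.32/8.925) = 0.8521
Step 3: prox(x) = [5.0704, 2.2659, -5.1954]
||prox(x)|| = 7.605
Step 4: Proximal objective.
0.5*||prox-x||^2 = 0.8712
lambda*||prox|| = 10.0386
Total = 10.9098


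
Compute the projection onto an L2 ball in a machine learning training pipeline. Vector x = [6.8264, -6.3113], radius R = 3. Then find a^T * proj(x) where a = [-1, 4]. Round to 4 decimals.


Step 1: Compute ||x|| (intermediates to 6 decimals).
||x|| = sqrt(6.8264^2 + (-6.3113)^2) = 9.296894
Step 2: Project.
Since ||x|| > R, scale = R/||x|| = 3/9.296894 = 0.322688, proj(x) = scale * x
proj(x) = [2.202797, -2.036581]
Step 3: Dot product.
a^T * proj(x) = -1*2.202797 + 4*(-2.036581) = -10.3491


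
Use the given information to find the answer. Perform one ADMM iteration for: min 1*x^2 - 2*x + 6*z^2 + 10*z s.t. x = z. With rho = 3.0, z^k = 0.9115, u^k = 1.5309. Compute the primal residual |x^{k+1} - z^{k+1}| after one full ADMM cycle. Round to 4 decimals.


ADMM iteration with rho = 3.0, z^k = 0.9115, u^k = 1.5309
Step 1: x-update.
Minimize 1*x^2 - 2*x + (3.0/2)*(x - 0.9115 + 1.5309)^2
FOC: (2*1 + 3.0)*x = 2 + 3.0*(0.9115 - 1.5309)
x^{k+1} = 0.0284
Step 2: z-update.
Minimize 6*z^2 + 10*z + (3.0/2)*(0.0284 - z + 1.5309)^2
FOC: (2*6 + 3.0)*z = -10 + 3.0*(0.0284 + 1.5309)
z^{k+1} = -0.3548
Step 3: u-update.
u^{k+1} = 1.5309 + 0.0284 + 0.3548 = 1.9141
Step 4: Primal residual = |0.0284 + 0.3548| = 0.3832


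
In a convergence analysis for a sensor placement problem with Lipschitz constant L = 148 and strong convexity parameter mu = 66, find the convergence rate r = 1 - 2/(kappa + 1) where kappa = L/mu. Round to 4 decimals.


Step 1: Compute the condition number.
kappa = L/mu = 148/66 = 2.2424
Step 2: Compute the convergence rate.
r = 1 - 2/(kappa + 1) = 1 - 2*mu/(L + mu) = (L - mu)/(L + mu) = 82/214 = 0.3832


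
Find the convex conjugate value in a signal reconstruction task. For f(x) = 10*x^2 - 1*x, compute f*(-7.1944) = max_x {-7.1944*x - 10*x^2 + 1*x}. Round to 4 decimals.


f*(y) = sup_x {y*x - a*x^2 - b*x} = sup_x {(y-b)*x - a*x^2}
FOC: (y - b) - 2a*x = 0 => x* = (y - b)/(2a)
x* = (-7.1944 + 1)/(2*10) = -0.3097
f*(-7.1944) = (y-b)^2/(4a) = (-7.1944 + 1)^2/(4*10)
= 38.3706/40 = 0.9593


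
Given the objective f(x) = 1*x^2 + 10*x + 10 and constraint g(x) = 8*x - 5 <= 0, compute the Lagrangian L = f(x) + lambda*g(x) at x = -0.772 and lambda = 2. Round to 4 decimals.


Step 1: Evaluate f(x).
f(-0.772) = 1*(-0.772)^2 + 10*(-0.772) + 10 = 2.876
Step 2: Evaluate g(x).
g(-0.772) = 8*-0.772 - 5 = -11.176
Step 3: Compute Lagrangian.
L = 2.876 + 2*-11.176 = -19.476


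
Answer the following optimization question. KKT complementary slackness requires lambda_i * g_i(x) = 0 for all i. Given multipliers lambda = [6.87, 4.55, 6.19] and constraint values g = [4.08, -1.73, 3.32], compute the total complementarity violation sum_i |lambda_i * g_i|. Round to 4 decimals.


KKT complementary slackness check:
lambda_1 * g_1 = 6.87 * 4.08 = 28.0296
lambda_2 * g_2 = 4.55 * -1.73 = -7.8715
lambda_3 * g_3 = 6.19 * 3.32 = 20.5508
Total violation = 28.0296 + 7.8715 + 20.5508 = 56.4519


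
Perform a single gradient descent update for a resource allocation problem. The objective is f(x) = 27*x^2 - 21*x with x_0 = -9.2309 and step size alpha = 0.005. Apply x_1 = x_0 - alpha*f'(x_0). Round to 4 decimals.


We compute the gradient at x_0 and apply the update.
f'(x) = 54*x - 21
f'(-9.2309) = 54*-9.2309 - 21 = -519.4686
x_1 = -9.2309 - 0.005*-519.4686 = -6.6336


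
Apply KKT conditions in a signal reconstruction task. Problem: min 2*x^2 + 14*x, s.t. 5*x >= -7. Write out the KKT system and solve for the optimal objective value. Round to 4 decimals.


Step 1: Try lambda = 0 (constraint inactive).
x_unc = -14/(2*2) = -3.5
Check: 5*-3.5 = -17.5 < -7 -- violated!
Step 2: Constraint must be active: 5*x = -7
x* = -7/5 = -1.4
lambda = (2*2*(-1.4) + 14)/5 = 1.68
Step 3: Compute optimal value.
f(x*) = 2*(-1.4)^2 + 14*(-1.4) = -15.68


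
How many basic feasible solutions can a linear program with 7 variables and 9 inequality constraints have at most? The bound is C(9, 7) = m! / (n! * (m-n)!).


Each vertex corresponds to some choice of n active constraints out of m, so the number of vertices is at most C(m, n) = m! / (n!(m-n)!).
m = 9, n = 7
Numerator: 9 * 8 * 7 * 6 * 5 * 4 * 3
Denominator: 7! = 5040
C(9, 7) = 36


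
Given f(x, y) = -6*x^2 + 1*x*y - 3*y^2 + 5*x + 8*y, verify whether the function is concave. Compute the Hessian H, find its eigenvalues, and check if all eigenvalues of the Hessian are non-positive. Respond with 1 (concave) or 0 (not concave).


The Hessian of f(x,y) = -6*x^2 + 1*x*y - 3*y^2 + 5*x + 8*y is:
H = [[-12, 1], [1, -6]]
Trace = -12 - 6 = -18
Determinant = -12*-6 - (1)^2 = 71
Discriminant = (-18)^2 - 4*71 = 40.0
Eigenvalues: lambda_1 = -12.1623, lambda_2 = -5.8377
The function is concave.

1


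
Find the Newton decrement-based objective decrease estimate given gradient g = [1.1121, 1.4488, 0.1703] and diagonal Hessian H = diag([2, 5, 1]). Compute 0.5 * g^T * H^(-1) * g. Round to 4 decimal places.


Step 1: H is diagonal, so H^(-1) * g = [0.5561, 0.2898, 0.1703].
Step 2: g^T H^(-1) g = sum_i g_i^2 / H_ii
  = (1.1121)^2/2 + (1.4488)^2/5 + (0.1703)^2/1
  = 0.6184 + 0.4198 + 0.029 = 1.0672
Step 3: Objective decrease = 0.5 * g^T H^(-1) g = 0.5336


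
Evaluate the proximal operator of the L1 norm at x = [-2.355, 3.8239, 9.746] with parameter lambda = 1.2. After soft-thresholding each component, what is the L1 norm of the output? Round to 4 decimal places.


Soft-thresholding with lambda = 1.2:
prox(-2.355) = sign(-2.355)*max(|-2.355| - 1.2, 0) = -1.155
prox(3.8239) = sign(3.8239)*max(|3.8239| - 1.2, 0) = 2.6239
prox(9.746) = sign(9.746)*max(|9.746| - 1.2, 0) = 8.546
prox(x) = [-1.155, 2.6239, 8.546]
||prox(x)||_1 = 1.155 + 2.6239 + 8.546 = 12.3249


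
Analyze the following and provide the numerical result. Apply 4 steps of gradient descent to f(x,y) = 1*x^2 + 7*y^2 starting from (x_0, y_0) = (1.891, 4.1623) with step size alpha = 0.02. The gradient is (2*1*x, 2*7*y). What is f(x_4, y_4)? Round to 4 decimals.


Gradient descent on f(x,y) = 1*x^2 + 7*y^2.
Starting point: (1.891, 4.1623), alpha = 0.02
Step 1: grad_x = 2*1*1.891 = 3.782, grad_y = 2*7*4.1623 = 58.2722
  x_1 = 1.891 - 0.02*3.782 = 1.8154
  y_1 = 4.1623 - 0.02*58.2722 = 2.9969
Step 2: grad_x = 2*1*1.8154 = 3.6307, grad_y = 2*7*2.9969 = 41.956
  x_2 = 1.8154 - 0.02*3.6307 = 1.7427
  y_2 = 2.9969 - 0.02*41.956 = 2.1577
Step 3: grad_x = 2*1*1.7427 = 3.4855, grad_y = 2*7*2.1577 = 30.2083
  x_3 = 1.7427 - 0.02*3.4855 = 1.673
  y_3 = 2.1577 - 0.02*30.2083 = 1.5536
Step 4: grad_x = 2*1*1.673 = 3.3461, grad_y = 2*7*1.5536 = 21.75
  x_4 = 1.673 - 0.02*3.3461 = 1.6061
  y_4 = 1.5536 - 0.02*21.75 = 1.1186
f(1.6061, 1.1186) = 1*1.6061^2 + 7*1.1186^2 = 11.338


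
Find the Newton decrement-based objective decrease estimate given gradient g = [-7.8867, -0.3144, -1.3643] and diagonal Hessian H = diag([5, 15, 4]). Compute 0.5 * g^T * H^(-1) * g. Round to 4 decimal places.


Step 1: H is diagonal, so H^(-1) * g = [-1.5773, -0.021, -0.3411].
Step 2: g^T H^(-1) g = sum_i g_i^2 / H_ii
  = (-7.8867)^2/5 + (-0.3144)^2/15 + (-1.3643)^2/4
  = 12.44 + 0.0066 + 0.4653 = 12.9119
Step 3: Objective decrease = 0.5 * g^T H^(-1) g = 6.456


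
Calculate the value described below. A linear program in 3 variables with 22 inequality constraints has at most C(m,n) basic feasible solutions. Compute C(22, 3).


Each vertex corresponds to some choice of n active constraints out of m, so the number of vertices is at most C(m, n) = m! / (n!(m-n)!).
m = 22, n = 3
Numerator: 22 * 21 * 20
Denominator: 3! = 6
C(22, 3) = 1540


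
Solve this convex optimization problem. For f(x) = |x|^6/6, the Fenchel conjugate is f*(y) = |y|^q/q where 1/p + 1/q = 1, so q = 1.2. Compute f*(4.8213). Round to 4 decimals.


The conjugate exponent q satisfies 1/p + 1/q = 1.
p = 6, so q = 6/(6 - 1) = 1.2
|y|^q = 4.8213^1.2 = 6.6038
f*(4.8213) = 6.6038 / 1.2 = 5.5032


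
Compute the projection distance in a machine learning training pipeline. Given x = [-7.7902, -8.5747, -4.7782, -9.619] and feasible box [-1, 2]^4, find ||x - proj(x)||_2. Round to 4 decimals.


Project each component onto [-1, 2].
clip(-7.7902) = -1.0, clip(-8.5747) = -1.0, clip(-4.7782) = -1.0, clip(-9.619) = -1.0
Projection = [-1.0, -1.0, -1.0, -1.0]
Squared diffs: [46.1068, 57.3761, 14.2748, 74.2872]
Distance = sqrt(192.0449) = 13.858


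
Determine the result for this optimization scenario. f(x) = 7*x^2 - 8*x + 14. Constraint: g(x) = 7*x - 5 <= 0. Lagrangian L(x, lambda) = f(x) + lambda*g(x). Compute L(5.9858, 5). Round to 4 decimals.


Step 1: Evaluate f(x).
f(5.9858) = 7*5.9858^2 - 8*5.9858 + 14 = 216.9222
Step 2: Evaluate g(x).
g(5.9858) = 7*5.9858 - 5 = 36.9006
Step 3: Compute Lagrangian.
L = 216.9222 + 5*36.9006 = 401.4252


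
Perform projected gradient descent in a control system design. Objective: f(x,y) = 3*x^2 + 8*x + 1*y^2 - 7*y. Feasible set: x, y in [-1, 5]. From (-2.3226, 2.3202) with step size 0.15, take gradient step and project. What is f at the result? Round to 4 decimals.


Step 1: Compute gradient at (-2.3226, 2.3202).
grad_x = 2*3*-2.3226 + 8 = -5.9356
grad_y = 2*1*2.3202 - 7 = -2.3596
Step 2: Gradient step.
x_raw = -2.3226 - 0.15*-5.9356 = -1.4323
y_raw = 2.3202 - 0.15*-2.3596 = 2.6741
Step 3: Project onto [-1, 5].
x_proj = clip(-1.4323) = -1.0
y_proj = clip(2.6741) = 2.6741
Step 4: Evaluate f.
f(-1.0, 2.6741) = -16.568


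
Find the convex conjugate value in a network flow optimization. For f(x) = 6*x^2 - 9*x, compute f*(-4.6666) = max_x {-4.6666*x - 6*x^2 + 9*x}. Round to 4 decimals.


f*(y) = sup_x {y*x - a*x^2 - b*x} = sup_x {(y-b)*x - a*x^2}
FOC: (y - b) - 2a*x = 0 => x* = (y - b)/(2a)
x* = (-4.6666 + 9)/(2*6) = 0.3611
f*(-4.6666) = (y-b)^2/(4a) = (-4.6666 + 9)^2/(4*6)
= 18.7784/24 = 0.7824


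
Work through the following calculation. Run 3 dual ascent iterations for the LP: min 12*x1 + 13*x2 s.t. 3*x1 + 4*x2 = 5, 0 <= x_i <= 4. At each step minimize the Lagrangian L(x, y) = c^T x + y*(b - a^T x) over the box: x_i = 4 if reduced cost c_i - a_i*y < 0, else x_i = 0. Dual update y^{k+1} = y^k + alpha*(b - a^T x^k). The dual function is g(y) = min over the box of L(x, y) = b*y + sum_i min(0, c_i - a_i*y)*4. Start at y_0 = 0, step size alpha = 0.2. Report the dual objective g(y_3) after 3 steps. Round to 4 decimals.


Dual ascent for LP: min 12*x1 + 13*x2, 3*x1 + 4*x2 = 5, 0 <= x_i <= 4
Step 1: y^k = 0.0, reduced costs: (12.0, 13.0)
  x^k = (0.0, 0.0), subgradient = b - a^T x = 5.0
  y^{k+1} = 0.0 + 0.2*5.0 = 1.0
Step 2: y^k = 1.0, reduced costs: (9.0, 9.0)
  x^k = (0.0, 0.0), subgradient = b - a^T x = 5.0
  y^{k+1} = 1.0 + 0.2*5.0 = 2.0
Step 3: y^k = 2.0, reduced costs: (6.0, 5.0)
  x^k = (0.0, 0.0), subgradient = b - a^T x = 5.0
  y^{k+1} = 2.0 + 0.2*5.0 = 3.0
Dual objective at y_3 = 3.0: reduced costs (3.0, 1.0), box minimizer x = (0.0, 0.0)
g(y_3) = b*y + (c1 - a1*y)*x1 + (c2 - a2*y)*x2 = 5*3.0 + 3.0*0.0 + 1.0*0.0 = 15.0 + 0.0 + 0.0 = 15.0


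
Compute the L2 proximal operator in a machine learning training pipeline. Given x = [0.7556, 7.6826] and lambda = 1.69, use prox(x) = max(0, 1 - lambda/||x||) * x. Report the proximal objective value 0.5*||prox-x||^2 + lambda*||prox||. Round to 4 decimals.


Step 1: Compute ||x||.
||x|| = 7.7197
Step 2: Compute scaling factor.
scale = max(0, 1 - 1.69/7.7197) = 0.7811
Step 3: prox(x) = [0.5902, 6.0007]
||prox(x)|| = 6.0297
Step 4: Proximal objective.
0.5*||prox-x||^2 = 1.4281
lambda*||prox|| = 10.1902
Total = 11.6182


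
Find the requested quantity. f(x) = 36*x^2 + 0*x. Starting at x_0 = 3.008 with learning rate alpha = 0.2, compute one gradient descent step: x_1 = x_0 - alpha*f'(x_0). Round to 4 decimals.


We compute the gradient at x_0 and apply the update.
f'(x) = 72*x + 0
f'(3.008) = 72*3.008 + 0 = 216.576
x_1 = 3.008 - 0.2*216.576 = -40.3072


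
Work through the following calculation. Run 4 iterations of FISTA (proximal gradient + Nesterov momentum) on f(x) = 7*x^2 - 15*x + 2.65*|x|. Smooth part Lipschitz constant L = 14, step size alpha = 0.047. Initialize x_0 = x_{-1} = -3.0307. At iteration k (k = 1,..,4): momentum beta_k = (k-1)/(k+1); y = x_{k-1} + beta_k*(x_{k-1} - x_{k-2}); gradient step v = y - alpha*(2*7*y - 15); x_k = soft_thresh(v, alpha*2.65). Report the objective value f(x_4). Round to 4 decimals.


FISTA on f(x) = 7*x^2 - 15*x + 2.65*|x|
L = 14, alpha = 0.047
Iteration 1: beta = 0.0, y = -3.0307 + 0.0*(-3.0307 + 3.0307) = -3.0307
  grad(y) = -57.4298, v = y - alpha*grad = -0.3315
  prox(v) = soft_thresh(-0.3315, 0.1246) = -0.2069
Iteration 2: beta = 0.3333, y = -0.2069 + 0.3333*(-0.2069 + 3.0307) = 0.7343
  grad(y) = -4.7198, v = y - alpha*grad = 0.9561
  prox(v) = soft_thresh(0.9561, 0.1246) = 0.8316
Iteration 3: beta = 0.5, y = 0.8316 + 0.5*(0.8316 + 0.2069) = 1.3508
  grad(y) = 3.9118, v = y - alpha*grad = 1.167
  prox(v) = soft_thresh(1.167, 0.1246) = 1.0424
Iteration 4: beta = 0.6, y = 1.0424 + 0.6*(1.0424 - 0.8316) = 1.169
  grad(y) = 1.3654, v = y - alpha*grad = 1.1048
  prox(v) = soft_thresh(1.1048, 0.1246) = 0.9802
f(x_4) = 7*0.9802^2 - 15*0.9802 + 2.65*|0.9802| = -5.3799


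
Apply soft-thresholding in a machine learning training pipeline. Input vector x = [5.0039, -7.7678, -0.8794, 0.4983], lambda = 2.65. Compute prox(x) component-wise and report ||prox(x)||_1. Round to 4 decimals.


Soft-thresholding with lambda = 2.65:
prox(5.0039) = sign(5.0039)*max(|5.0039| - 2.65, 0) = 2.3539
prox(-7.7678) = sign(-7.7678)*max(|-7.7678| - 2.65, 0) = -5.1178
prox(-0.8794) = sign(-0.8794)*max(|-0.8794| - 2.65, 0) = 0.0
prox(0.4983) = sign(0.4983)*max(|0.4983| - 2.65, 0) = 0.0
prox(x) = [2.3539, -5.1178, 0.0, 0.0]
||prox(x)||_1 = 2.3539 + 5.1178 + 0.0 + 0.0 = 7.4717


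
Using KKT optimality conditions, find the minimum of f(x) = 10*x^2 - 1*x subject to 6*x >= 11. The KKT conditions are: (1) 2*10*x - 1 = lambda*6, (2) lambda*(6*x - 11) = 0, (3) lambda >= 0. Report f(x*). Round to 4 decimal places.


Step 1: Try lambda = 0 (constraint inactive).
x_unc = 1/(2*10) = 0.05
Check: 6*0.05 = 0.3 < 11 -- violated!
Step 2: Constraint must be active: 6*x = 11
x* = 11/6 = 1.8333 (rounded; the exact value 11/6 is used below)
lambda = (2*10*(11/6) - 1)/6 = 5.9444
Step 3: Compute optimal value.
f(x*) = 10*(11/6)^2 - 1*(11/6) = 31.7778


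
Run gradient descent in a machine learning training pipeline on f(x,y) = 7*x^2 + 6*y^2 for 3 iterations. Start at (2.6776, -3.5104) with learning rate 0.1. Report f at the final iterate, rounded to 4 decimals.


Gradient descent on f(x,y) = 7*x^2 + 6*y^2.
Starting point: (2.6776, -3.5104), alpha = 0.1
Step 1: grad_x = 2*7*2.6776 = 37.4864, grad_y = 2*6*-3.5104 = -42.1248
  x_1 = 2.6776 - 0.1*37.4864 = -1.071
  y_1 = -3.5104 - 0.1*-42.1248 = 0.7021
Step 2: grad_x = 2*7*-1.071 = -14.9946, grad_y = 2*6*0.7021 = 8.425
  x_2 = -1.071 - 0.1*-14.9946 = 0.4284
  y_2 = 0.7021 - 0.1*8.425 = -0.1404
Step 3: grad_x = 2*7*0.4284 = 5.9978, grad_y = 2*6*-0.1404 = -1.685
  x_3 = 0.4284 - 0.1*5.9978 = -0.1714
  y_3 = -0.1404 - 0.1*-1.685 = 0.0281
f(-0.1714, 0.0281) = 7*(-0.1714)^2 + 6*0.0281^2 = 0.2103


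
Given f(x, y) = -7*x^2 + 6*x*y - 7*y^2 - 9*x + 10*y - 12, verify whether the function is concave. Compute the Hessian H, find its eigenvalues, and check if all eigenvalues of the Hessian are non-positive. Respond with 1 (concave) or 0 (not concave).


The Hessian of f(x,y) = -7*x^2 + 6*x*y - 7*y^2 - 9*x + 10*y - 12 is:
H = [[-14, 6], [6, -14]]
Trace = -14 - 14 = -28
Determinant = -14*-14 - (6)^2 = 160
Discriminant = (-28)^2 - 4*160 = 144.0
Eigenvalues: lambda_1 = -20.0, lambda_2 = -8.0
The function is concave.

1


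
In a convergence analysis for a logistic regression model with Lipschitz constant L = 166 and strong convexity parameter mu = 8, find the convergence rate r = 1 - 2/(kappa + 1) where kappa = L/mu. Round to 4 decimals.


Step 1: Compute the condition number.
kappa = L/mu = 166/8 = 20.75
Step 2: Compute the convergence rate.
r = 1 - 2/(kappa + 1) = 1 - 2*mu/(L + mu) = (L - mu)/(L + mu) = 158/174 = 0.908


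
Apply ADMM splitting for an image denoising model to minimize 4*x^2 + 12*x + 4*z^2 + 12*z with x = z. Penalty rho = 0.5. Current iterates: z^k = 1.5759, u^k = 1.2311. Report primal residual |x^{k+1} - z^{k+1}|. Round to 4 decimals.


ADMM iteration with rho = 0.5, z^k = 1.5759, u^k = 1.2311
Step 1: x-update.
Minimize 4*x^2 + 12*x + (0.5/2)*(x - 1.5759 + 1.2311)^2
FOC: (2*4 + 0.5)*x = -12 + 0.5*(1.5759 - 1.2311)
x^{k+1} = -1.3915
Step 2: z-update.
Minimize 4*z^2 + 12*z + (0.5/2)*(-1.3915 - z + 1.2311)^2
FOC: (2*4 + 0.5)*z = -12 + 0.5*(-1.3915 + 1.2311)
z^{k+1} = -1.4212
Step 3: u-update.
u^{k+1} = 1.2311 - 1.3915 + 1.4212 = 1.2608
Step 4: Primal residual = |-1.3915 + 1.4212| = 0.0297


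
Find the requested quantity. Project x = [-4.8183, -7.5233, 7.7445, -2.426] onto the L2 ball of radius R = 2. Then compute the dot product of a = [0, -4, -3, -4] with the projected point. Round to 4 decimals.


Step 1: Compute ||x|| (intermediates to 6 decimals).
||x|| = sqrt((-4.8183)^2 + (-7.5233)^2 + 7.7445^2 + (-2.426)^2) = 12.069748
Step 2: Project.
Since ||x|| > R, scale = R/||x|| = 2/12.069748 = 0.165704, proj(x) = scale * x
proj(x) = [-0.798412, -1.246641, 1.283295, -0.401998]
Step 3: Dot product.
a^T * proj(x) = 0*(-0.798412) - 4*(-1.246641) - 3*1.283295 - 4*(-0.401998) = 2.7447


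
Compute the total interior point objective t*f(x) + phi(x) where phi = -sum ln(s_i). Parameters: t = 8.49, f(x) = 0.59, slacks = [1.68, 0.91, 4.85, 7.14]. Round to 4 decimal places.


Step 1: Compute log-barrier.
ln values: [0.5188, -0.0943, 1.579, 1.9657]
phi = -(0.5188 - 0.0943 + 1.579 + 1.9657) = -3.9692
Step 2: Compute augmented objective.
t*f(x) = 8.49*0.59 = 5.0091
Total = 5.0091 - 3.9692 = 1.0399


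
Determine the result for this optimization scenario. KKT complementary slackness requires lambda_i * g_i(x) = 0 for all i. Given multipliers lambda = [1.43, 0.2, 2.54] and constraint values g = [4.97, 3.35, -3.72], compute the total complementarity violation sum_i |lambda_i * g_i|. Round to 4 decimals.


KKT complementary slackness check:
lambda_1 * g_1 = 1.43 * 4.97 = 7.1071
lambda_2 * g_2 = 0.2 * 3.35 = 0.67
lambda_3 * g_3 = 2.54 * -3.72 = -9.4488
Total violation = 7.1071 + 0.67 + 9.4488 = 17.2259


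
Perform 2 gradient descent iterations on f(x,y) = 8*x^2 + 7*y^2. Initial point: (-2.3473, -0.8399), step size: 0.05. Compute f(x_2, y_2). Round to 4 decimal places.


Gradient descent on f(x,y) = 8*x^2 + 7*y^2.
Starting point: (-2.3473, -0.8399), alpha = 0.05
Step 1: grad_x = 2*8*-2.3473 = -37.5568, grad_y = 2*7*-0.8399 = -11.7586
  x_1 = -2.3473 - 0.05*-37.5568 = -0.4695
  y_1 = -0.8399 - 0.05*-11.7586 = -0.252
Step 2: grad_x = 2*8*-0.4695 = -7.5114, grad_y = 2*7*-0.252 = -3.5276
  x_2 = -0.4695 - 0.05*-7.5114 = -0.0939
  y_2 = -0.252 - 0.05*-3.5276 = -0.0756
f(-0.0939, -0.0756) = 8*(-0.0939)^2 + 7*(-0.0756)^2 = 0.1105


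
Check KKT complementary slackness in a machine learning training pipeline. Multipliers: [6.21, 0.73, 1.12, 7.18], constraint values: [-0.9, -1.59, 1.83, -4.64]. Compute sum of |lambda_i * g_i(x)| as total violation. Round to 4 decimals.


KKT complementary slackness check:
lambda_1 * g_1 = 6.21 * -0.9 = -5.589
lambda_2 * g_2 = 0.73 * -1.59 = -1.1607
lambda_3 * g_3 = 1.12 * 1.83 = 2.0496
lambda_4 * g_4 = 7.18 * -4.64 = -33.3152
Total violation = 5.589 + 1.1607 + 2.0496 + 33.3152 = 42.1145


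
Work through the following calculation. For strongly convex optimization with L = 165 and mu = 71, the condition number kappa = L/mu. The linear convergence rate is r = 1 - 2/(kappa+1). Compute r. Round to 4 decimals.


Step 1: Compute the condition number.
kappa = L/mu = 165/71 = 2.3239
Step 2: Compute the convergence rate.
r = 1 - 2/(kappa + 1) = 1 - 2*mu/(L + mu) = (L - mu)/(L + mu) = 94/236 = 0.3983


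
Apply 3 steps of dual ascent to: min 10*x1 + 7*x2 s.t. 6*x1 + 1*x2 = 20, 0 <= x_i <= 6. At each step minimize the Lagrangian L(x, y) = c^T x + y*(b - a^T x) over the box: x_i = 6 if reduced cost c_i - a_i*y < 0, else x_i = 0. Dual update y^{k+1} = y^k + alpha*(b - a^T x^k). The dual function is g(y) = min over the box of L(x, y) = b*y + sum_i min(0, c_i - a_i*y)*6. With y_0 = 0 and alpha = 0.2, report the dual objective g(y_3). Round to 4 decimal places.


Dual ascent for LP: min 10*x1 + 7*x2, 6*x1 + 1*x2 = 20, 0 <= x_i <= 6
Step 1: y^k = 0.0, reduced costs: (10.0, 7.0)
  x^k = (0.0, 0.0), subgradient = b - a^T x = 20.0
  y^{k+1} = 0.0 + 0.2*20.0 = 4.0
Step 2: y^k = 4.0, reduced costs: (-14.0, 3.0)
  x^k = (6.0, 0.0), subgradient = b - a^T x = -16.0
  y^{k+1} = 4.0 + 0.2*-16.0 = 0.8
Step 3: y^k = 0.8, reduced costs: (5.2, 6.2)
  x^k = (0.0, 0.0), subgradient = b - a^T x = 20.0
  y^{k+1} = 0.8 + 0.2*20.0 = 4.8
Dual objective at y_3 = 4.8: reduced costs (-18.8, 2.2), box minimizer x = (6.0, 0.0)
g(y_3) = b*y + (c1 - a1*y)*x1 + (c2 - a2*y)*x2 = 20*4.8 + (-18.8)*6.0 + 2.2*0.0 = 96.0 - 112.8 + 0.0 = -16.8


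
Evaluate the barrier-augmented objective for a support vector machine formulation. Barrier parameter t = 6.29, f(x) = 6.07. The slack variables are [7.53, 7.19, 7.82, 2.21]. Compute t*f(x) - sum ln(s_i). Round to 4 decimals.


Step 1: Compute log-barrier.
ln values: [2.0189, 1.9727, 2.0567, 0.793]
phi = -(2.0189 + 1.9727 + 2.0567 + 0.793) = -6.8413
Step 2: Compute augmented objective.
t*f(x) = 6.29*6.07 = 38.1803
Total = 38.1803 - 6.8413 = 31.339


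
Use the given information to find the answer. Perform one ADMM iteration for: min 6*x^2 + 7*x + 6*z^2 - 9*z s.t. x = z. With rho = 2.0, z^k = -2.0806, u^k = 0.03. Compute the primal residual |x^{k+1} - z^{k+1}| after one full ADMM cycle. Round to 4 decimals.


ADMM iteration with rho = 2.0, z^k = -2.0806, u^k = 0.03
Step 1: x-update.
Minimize 6*x^2 + 7*x + (2.0/2)*(x + 2.0806 + 0.03)^2
FOC: (2*6 + 2.0)*x = -7 + 2.0*(-2.0806 - 0.03)
x^{k+1} = -0.8015
Step 2: z-update.
Minimize 6*z^2 - 9*z + (2.0/2)*(-0.8015 - z + 0.03)^2
FOC: (2*6 + 2.0)*z = 9 + 2.0*(-0.8015 + 0.03)
z^{k+1} = 0.5326
Step 3: u-update.
u^{k+1} = 0.03 - 0.8015 - 0.5326 = -1.3042
Step 4: Primal residual = |-0.8015 - 0.5326| = 1.3342


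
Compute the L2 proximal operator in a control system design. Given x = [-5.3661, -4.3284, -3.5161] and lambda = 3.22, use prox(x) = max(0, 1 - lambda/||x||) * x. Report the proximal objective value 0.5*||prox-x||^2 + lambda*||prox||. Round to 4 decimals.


Step 1: Compute ||x||.
||x|| = 7.7391
Step 2: Compute scaling factor.
scale = max(0, 1 - 3.22/7.7391) = 0.5839
Step 3: prox(x) = [-3.1334, -2.5275, -2.0532]
||prox(x)|| = 4.5191
Step 4: Proximal objective.
0.5*||prox-x||^2 = 5.1842
lambda*||prox|| = 14.5515
Total = 19.7356


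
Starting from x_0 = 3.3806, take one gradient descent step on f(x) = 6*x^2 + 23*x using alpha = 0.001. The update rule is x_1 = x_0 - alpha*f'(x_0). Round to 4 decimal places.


We compute the gradient at x_0 and apply the update.
f'(x) = 12*x + 23
f'(3.3806) = 12*3.3806 + 23 = 63.5672
x_1 = 3.3806 - 0.001*63.5672 = 3.317


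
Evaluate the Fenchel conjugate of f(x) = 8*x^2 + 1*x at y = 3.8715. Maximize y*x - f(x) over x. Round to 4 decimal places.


f*(y) = sup_x {y*x - a*x^2 - b*x} = sup_x {(y-b)*x - a*x^2}
FOC: (y - b) - 2a*x = 0 => x* = (y - b)/(2a)
x* = (3.8715 - 1)/(2*8) = 0.1795
f*(3.8715) = (y-b)^2/(4a) = (3.8715 - 1)^2/(4*8)
= 8.2455/32 = 0.2577


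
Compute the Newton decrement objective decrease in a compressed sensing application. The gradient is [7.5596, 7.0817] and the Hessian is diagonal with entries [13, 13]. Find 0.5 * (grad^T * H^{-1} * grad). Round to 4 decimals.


Step 1: H is diagonal, so H^(-1) * g = [0.5815, 0.5447].
Step 2: g^T H^(-1) g = sum_i g_i^2 / H_ii
  = (7.5596)^2/13 + (7.0817)^2/13
  = 4.396 + 3.8577 = 8.2537
Step 3: Objective decrease = 0.5 * g^T H^(-1) g = 4.1268


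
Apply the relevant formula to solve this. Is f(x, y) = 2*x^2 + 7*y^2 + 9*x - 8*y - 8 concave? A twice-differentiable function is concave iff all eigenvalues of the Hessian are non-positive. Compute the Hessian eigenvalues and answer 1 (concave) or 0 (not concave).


The Hessian of f(x,y) = 2*x^2 + 7*y^2 + 9*x - 8*y - 8 is:
H = [[4, 0], [0, 14]]
Trace = 4 + 14 = 18
Determinant = 4*14 - (0)^2 = 56
Discriminant = (18)^2 - 4*56 = 100.0
Eigenvalues: lambda_1 = 4.0, lambda_2 = 14.0
The function is not concave.

0


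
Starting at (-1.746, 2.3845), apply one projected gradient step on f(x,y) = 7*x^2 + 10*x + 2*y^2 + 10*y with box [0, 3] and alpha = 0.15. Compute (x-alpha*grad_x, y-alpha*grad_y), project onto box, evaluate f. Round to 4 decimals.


Step 1: Compute gradient at (-1.746, 2.3845).
grad_x = 2*7*-1.746 + 10 = -14.444
grad_y = 2*2*2.3845 + 10 = 19.538
Step 2: Gradient step.
x_raw = -1.746 - 0.15*-14.444 = 0.4206
y_raw = 2.3845 - 0.15*19.538 = -0.5462
Step 3: Project onto [0, 3].
x_proj = clip(0.4206) = 0.4206
y_proj = clip(-0.5462) = 0.0
Step 4: Evaluate f.
f(0.4206, 0.0) = 5.4443


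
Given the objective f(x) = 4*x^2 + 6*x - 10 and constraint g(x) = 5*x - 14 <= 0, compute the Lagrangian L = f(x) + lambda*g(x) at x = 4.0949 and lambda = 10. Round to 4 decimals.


Step 1: Evaluate f(x).
f(4.0949) = 4*4.0949^2 + 6*4.0949 - 10 = 81.6422
Step 2: Evaluate g(x).
g(4.0949) = 5*4.0949 - 14 = 6.4745
Step 3: Compute Lagrangian.
L = 81.6422 + 10*6.4745 = 146.3872


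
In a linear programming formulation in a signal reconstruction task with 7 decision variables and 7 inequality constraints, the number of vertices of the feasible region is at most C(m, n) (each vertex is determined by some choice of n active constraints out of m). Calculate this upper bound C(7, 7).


Each vertex corresponds to some choice of n active constraints out of m, so the number of vertices is at most C(m, n) = m! / (n!(m-n)!).
m = 7, n = 7
Numerator: 7 * 6 * 5 * 4 * 3 * 2 * 1
Denominator: 7! = 5040
C(7, 7) = 1


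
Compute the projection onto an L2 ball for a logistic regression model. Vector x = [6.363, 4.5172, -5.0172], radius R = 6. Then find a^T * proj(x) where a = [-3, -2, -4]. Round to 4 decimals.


Step 1: Compute ||x|| (intermediates to 6 decimals).
||x|| = sqrt(6.363^2 + 4.5172^2 + (-5.0172)^2) = 9.277131
Step 2: Project.
Since ||x|| > R, scale = R/||x|| = 6/9.277131 = 0.646752, proj(x) = scale * x
proj(x) = [4.115283, 2.921508, -3.244884]
Step 3: Dot product.
a^T * proj(x) = -3*4.115283 - 2*2.921508 - 4*(-3.244884) = -5.2093


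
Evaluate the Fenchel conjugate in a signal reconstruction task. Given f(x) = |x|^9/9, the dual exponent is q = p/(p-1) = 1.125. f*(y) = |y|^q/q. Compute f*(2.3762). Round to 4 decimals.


The conjugate exponent q satisfies 1/p + 1/q = 1.
p = 9, so q = 9/(9 - 1) = 1.125
|y|^q = 2.3762^1.125 = 2.6477
f*(2.3762) = 2.6477 / 1.125 = 2.3535


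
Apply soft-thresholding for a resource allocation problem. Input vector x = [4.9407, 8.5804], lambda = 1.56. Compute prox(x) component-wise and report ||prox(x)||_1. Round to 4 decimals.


Soft-thresholding with lambda = 1.56:
prox(4.9407) = sign(4.9407)*max(|4.9407| - 1.56, 0) = 3.3807
prox(8.5804) = sign(8.5804)*max(|8.5804| - 1.56, 0) = 7.0204
prox(x) = [3.3807, 7.0204]
||prox(x)||_1 = 3.3807 + 7.0204 = 10.4011


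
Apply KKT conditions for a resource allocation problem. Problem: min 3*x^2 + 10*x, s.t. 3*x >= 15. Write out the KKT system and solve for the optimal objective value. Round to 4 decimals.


Step 1: Try lambda = 0 (constraint inactive).
x_unc = -10/(2*3) = -1.6667
Check: 3*-1.6667 = -5.0001 < 15 -- violated!
Step 2: Constraint must be active: 3*x = 15
x* = 15/3 = 5.0
lambda = (2*3*5.0 + 10)/3 = 13.3333
Step 3: Compute optimal value.
f(x*) = 3*5.0^2 + 10*5.0 = 125.0


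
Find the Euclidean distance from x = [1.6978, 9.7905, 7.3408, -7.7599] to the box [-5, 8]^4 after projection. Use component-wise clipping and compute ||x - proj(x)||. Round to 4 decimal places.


Project each component onto [-5, 8].
clip(1.6978) = 1.6978, clip(9.7905) = 8.0, clip(7.3408) = 7.3408, clip(-7.7599) = -5.0
Projection = [1.6978, 8.0, 7.3408, -5.0]
Squared diffs: [0.0, 3.2059, 0.0, 7.617]
Distance = sqrt(10.8229) = 3.2898


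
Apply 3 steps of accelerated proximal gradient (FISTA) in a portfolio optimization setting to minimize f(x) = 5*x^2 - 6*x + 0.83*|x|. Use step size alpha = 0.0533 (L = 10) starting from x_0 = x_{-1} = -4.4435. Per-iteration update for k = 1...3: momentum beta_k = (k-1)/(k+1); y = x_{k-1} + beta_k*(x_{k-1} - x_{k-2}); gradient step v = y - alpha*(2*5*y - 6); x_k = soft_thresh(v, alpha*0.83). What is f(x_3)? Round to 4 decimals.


FISTA on f(x) = 5*x^2 - 6*x + 0.83*|x|
L = 10, alpha = 0.0533
Iteration 1: beta = 0.0, y = -4.4435 + 0.0*(-4.4435 + 4.4435) = -4.4435
  grad(y) = -50.435, v = y - alpha*grad = -1.7553
  prox(v) = soft_thresh(-1.7553, 0.0442) = -1.7111
Iteration 2: beta = 0.3333, y = -1.7111 + 0.3333*(-1.7111 + 4.4435) = -0.8003
  grad(y) = -14.0027, v = y - alpha*grad = -0.0539
  prox(v) = soft_thresh(-0.0539, 0.0442) = -0.0097
Iteration 3: beta = 0.5, y = -0.0097 + 0.5*(-0.0097 + 1.7111) = 0.841
  grad(y) = 2.4101, v = y - alpha*grad = 0.7126
  prox(v) = soft_thresh(0.7126, 0.0442) = 0.6683
f(x_3) = 5*0.6683^2 - 6*0.6683 + 0.83*|0.6683| = -1.222


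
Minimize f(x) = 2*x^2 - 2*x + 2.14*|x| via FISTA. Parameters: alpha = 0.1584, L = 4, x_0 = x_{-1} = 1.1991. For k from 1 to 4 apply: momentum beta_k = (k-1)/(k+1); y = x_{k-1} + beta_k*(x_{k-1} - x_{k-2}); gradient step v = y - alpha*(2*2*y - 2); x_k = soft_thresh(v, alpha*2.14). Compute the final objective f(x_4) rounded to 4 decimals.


FISTA on f(x) = 2*x^2 - 2*x + 2.14*|x|
L = 4, alpha = 0.1584
Iteration 1: beta = 0.0, y = 1.1991 + 0.0*(1.1991 - 1.1991) = 1.1991
  grad(y) = 2.7964, v = y - alpha*grad = 0.7562
  prox(v) = soft_thresh(0.7562, 0.339) = 0.4172
Iteration 2: beta = 0.3333, y = 0.4172 + 0.3333*(0.4172 - 1.1991) = 0.1565
  grad(y) = -1.3739, v = y - alpha*grad = 0.3742
  prox(v) = soft_thresh(0.3742, 0.339) = 0.0352
Iteration 3: beta = 0.5, y = 0.0352 + 0.5*(0.0352 - 0.4172) = -0.1558
  grad(y) = -2.6233, v = y - alpha*grad = 0.2597
  prox(v) = soft_thresh(0.2597, 0.339) = 0.0
Iteration 4: beta = 0.6, y = 0.0 + 0.6*(0.0 - 0.0352) = -0.0211
  grad(y) = -2.0844, v = y - alpha*grad = 0.3091
  prox(v) = soft_thresh(0.3091, 0.339) = 0.0
f(x_4) = 2*0.0^2 - 2*0.0 + 2.14*|0.0| = 0.0


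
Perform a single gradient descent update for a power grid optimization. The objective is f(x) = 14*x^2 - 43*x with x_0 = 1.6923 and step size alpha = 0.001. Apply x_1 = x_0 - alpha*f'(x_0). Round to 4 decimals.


We compute the gradient at x_0 and apply the update.
f'(x) = 28*x - 43
f'(1.6923) = 28*1.6923 - 43 = 4.3844
x_1 = 1.6923 - 0.001*4.3844 = 1.6879


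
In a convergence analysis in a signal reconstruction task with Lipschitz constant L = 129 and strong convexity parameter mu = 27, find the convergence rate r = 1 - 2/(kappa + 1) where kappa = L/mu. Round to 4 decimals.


Step 1: Compute the condition number.
kappa = L/mu = 129/27 = 4.7778
Step 2: Compute the convergence rate.
r = 1 - 2/(kappa + 1) = 1 - 2*mu/(L + mu) = (L - mu)/(L + mu) = 102/156 = 0.6538


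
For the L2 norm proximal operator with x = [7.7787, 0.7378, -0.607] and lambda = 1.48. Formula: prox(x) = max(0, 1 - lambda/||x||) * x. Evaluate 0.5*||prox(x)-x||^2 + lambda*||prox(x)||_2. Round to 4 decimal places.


Step 1: Compute ||x||.
||x|| = 7.8372
Step 2: Compute scaling factor.
scale = max(0, 1 - 1.48/7.8372) = 0.8112
Step 3: prox(x) = [6.3097, 0.5985, -0.4924]
||prox(x)|| = 6.3572
Step 4: Proximal objective.
0.5*||prox-x||^2 = 1.0952
lambda*||prox|| = 9.4087
Total = 10.5038


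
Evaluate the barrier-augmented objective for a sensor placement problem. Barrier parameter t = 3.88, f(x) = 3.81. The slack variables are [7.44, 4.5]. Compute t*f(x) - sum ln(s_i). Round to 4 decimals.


Step 1: Compute log-barrier.
ln values: [2.0069, 1.5041]
phi = -(2.0069 + 1.5041) = -3.5109
Step 2: Compute augmented objective.
t*f(x) = 3.88*3.81 = 14.7828
Total = 14.7828 - 3.5109 = 11.2719


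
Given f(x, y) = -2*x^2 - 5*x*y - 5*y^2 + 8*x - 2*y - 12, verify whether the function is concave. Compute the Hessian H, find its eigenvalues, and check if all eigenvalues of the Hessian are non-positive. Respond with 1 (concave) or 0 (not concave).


The Hessian of f(x,y) = -2*x^2 - 5*x*y - 5*y^2 + 8*x - 2*y - 12 is:
H = [[-4, -5], [-5, -10]]
Trace = -4 - 10 = -14
Determinant = -4*-10 - (-5)^2 = 15
Discriminant = (-14)^2 - 4*15 = 136.0
Eigenvalues: lambda_1 = -12.831, lambda_2 = -1.169
The function is concave.

1


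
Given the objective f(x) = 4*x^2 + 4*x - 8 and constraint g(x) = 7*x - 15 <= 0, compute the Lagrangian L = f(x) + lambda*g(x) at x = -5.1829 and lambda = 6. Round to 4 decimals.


Step 1: Evaluate f(x).
f(-5.1829) = 4*(-5.1829)^2 + 4*(-5.1829) - 8 = 78.7182
Step 2: Evaluate g(x).
g(-5.1829) = 7*-5.1829 - 15 = -51.2803
Step 3: Compute Lagrangian.
L = 78.7182 + 6*-51.2803 = -228.9636


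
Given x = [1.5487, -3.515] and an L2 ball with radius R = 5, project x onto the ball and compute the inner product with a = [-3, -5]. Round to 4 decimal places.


Step 1: Compute ||x|| (intermediates to 6 decimals).
||x|| = sqrt(1.5487^2 + (-3.515)^2) = 3.841054
Step 2: Project.
Since ||x|| <= R, proj = x (no scaling needed).
proj(x) = [1.5487, -3.515]
Step 3: Dot product.
a^T * proj(x) = -3*1.5487 - 5*(-3.515) = 12.9289


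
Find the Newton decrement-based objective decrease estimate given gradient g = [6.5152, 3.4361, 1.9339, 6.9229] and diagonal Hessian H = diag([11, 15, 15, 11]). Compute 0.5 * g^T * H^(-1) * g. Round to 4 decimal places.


Step 1: H is diagonal, so H^(-1) * g = [0.5923, 0.2291, 0.1289, 0.6294].
Step 2: g^T H^(-1) g = sum_i g_i^2 / H_ii
  = (6.5152)^2/11 + (3.4361)^2/15 + (1.9339)^2/15 + (6.9229)^2/11
  = 3.8589 + 0.7871 + 0.2493 + 4.357 = 9.2523
Step 3: Objective decrease = 0.5 * g^T H^(-1) g = 4.6262


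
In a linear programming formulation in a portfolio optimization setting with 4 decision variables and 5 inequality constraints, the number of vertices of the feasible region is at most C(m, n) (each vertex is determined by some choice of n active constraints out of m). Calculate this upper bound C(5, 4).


Each vertex corresponds to some choice of n active constraints out of m, so the number of vertices is at most C(m, n) = m! / (n!(m-n)!).
m = 5, n = 4
Numerator: 5 * 4 * 3 * 2
Denominator: 4! = 24
C(5, 4) = 5


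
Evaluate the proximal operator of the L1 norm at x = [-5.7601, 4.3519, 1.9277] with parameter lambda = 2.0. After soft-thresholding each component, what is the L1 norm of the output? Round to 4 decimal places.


Soft-thresholding with lambda = 2.0:
prox(-5.7601) = sign(-5.7601)*max(|-5.7601| - 2.0, 0) = -3.7601
prox(4.3519) = sign(4.3519)*max(|4.3519| - 2.0, 0) = 2.3519
prox(1.9277) = sign(1.9277)*max(|1.9277| - 2.0, 0) = 0.0
prox(x) = [-3.7601, 2.3519, 0.0]
||prox(x)||_1 = 3.7601 + 2.3519 + 0.0 = 6.112


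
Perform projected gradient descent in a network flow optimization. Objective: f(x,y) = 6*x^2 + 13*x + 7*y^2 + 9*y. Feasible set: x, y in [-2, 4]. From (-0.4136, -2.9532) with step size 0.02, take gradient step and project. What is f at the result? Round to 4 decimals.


Step 1: Compute gradient at (-0.4136, -2.9532).
grad_x = 2*6*-0.4136 + 13 = 8.0368
grad_y = 2*7*-2.9532 + 9 = -32.3448
Step 2: Gradient step.
x_raw = -0.4136 - 0.02*8.0368 = -0.5743
y_raw = -2.9532 - 0.02*-32.3448 = -2.3063
Step 3: Project onto [-2, 4].
x_proj = clip(-0.5743) = -0.5743
y_proj = clip(-2.3063) = -2.0
Step 4: Evaluate f.
f(-0.5743, -2.0) = 4.5128


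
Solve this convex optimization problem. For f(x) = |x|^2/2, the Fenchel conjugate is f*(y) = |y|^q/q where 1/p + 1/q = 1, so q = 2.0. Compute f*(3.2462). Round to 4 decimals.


The conjugate exponent q satisfies 1/p + 1/q = 1.
p = 2, so q = 2/(2 - 1) = 2.0
|y|^q = 3.2462^2.0 = 10.5378
f*(3.2462) = 10.5378 / 2.0 = 5.2689


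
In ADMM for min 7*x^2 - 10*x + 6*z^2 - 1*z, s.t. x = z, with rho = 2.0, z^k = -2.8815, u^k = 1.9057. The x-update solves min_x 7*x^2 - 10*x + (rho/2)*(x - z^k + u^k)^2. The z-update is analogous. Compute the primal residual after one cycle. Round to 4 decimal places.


ADMM iteration with rho = 2.0, z^k = -2.8815, u^k = 1.9057
Step 1: x-update.
Minimize 7*x^2 - 10*x + (2.0/2)*(x + 2.8815 + 1.9057)^2
FOC: (2*7 + 2.0)*x = 10 + 2.0*(-2.8815 - 1.9057)
x^{k+1} = 0.0266
Step 2: z-update.
Minimize 6*z^2 - 1*z + (2.0/2)*(0.0266 - z + 1.9057)^2
FOC: (2*6 + 2.0)*z = 1 + 2.0*(0.0266 + 1.9057)
z^{k+1} = 0.3475
Step 3: u-update.
u^{k+1} = 1.9057 + 0.0266 - 0.3475 = 1.5848
Step 4: Primal residual = |0.0266 - 0.3475| = 0.3209


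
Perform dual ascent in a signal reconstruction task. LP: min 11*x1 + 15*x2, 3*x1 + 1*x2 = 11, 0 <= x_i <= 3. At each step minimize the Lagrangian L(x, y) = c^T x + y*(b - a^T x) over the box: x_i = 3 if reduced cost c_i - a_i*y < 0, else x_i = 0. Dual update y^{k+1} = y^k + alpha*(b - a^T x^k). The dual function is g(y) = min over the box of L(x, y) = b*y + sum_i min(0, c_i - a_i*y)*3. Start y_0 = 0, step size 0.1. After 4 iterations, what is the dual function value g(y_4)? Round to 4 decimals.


Dual ascent for LP: min 11*x1 + 15*x2, 3*x1 + 1*x2 = 11, 0 <= x_i <= 3
Step 1: y^k = 0.0, reduced costs: (11.0, 15.0)
  x^k = (0.0, 0.0), subgradient = b - a^T x = 11.0
  y^{k+1} = 0.0 + 0.1*11.0 = 1.1
Step 2: y^k = 1.1, reduced costs: (7.7, 13.9)
  x^k = (0.0, 0.0), subgradient = b - a^T x = 11.0
  y^{k+1} = 1.1 + 0.1*11.0 = 2.2
Step 3: y^k = 2.2, reduced costs: (4.4, 12.8)
  x^k = (0.0, 0.0), subgradient = b - a^T x = 11.0
  y^{k+1} = 2.2 + 0.1*11.0 = 3.3
Step 4: y^k = 3.3, reduced costs: (1.1, 11.7)
  x^k = (0.0, 0.0), subgradient = b - a^T x = 11.0
  y^{k+1} = 3.3 + 0.1*11.0 = 4.4
Dual objective at y_4 = 4.4: reduced costs (-2.2, 10.6), box minimizer x = (3.0, 0.0)
g(y_4) = b*y + (c1 - a1*y)*x1 + (c2 - a2*y)*x2 = 11*4.4 + (-2.2)*3.0 + 10.6*0.0 = 48.4 - 6.6 + 0.0 = 41.8


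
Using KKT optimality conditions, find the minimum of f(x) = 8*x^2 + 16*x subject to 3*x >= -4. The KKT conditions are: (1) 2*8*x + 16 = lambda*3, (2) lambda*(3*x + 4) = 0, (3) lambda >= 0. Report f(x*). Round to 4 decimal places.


Step 1: Try lambda = 0 (constraint inactive).
Stationarity: 2*8*x + 16 = 0
x* = -16/(2*8) = -1.0
Check constraint: 3*-1.0 = -3.0 >= -4 -- satisfied.
Step 2: Compute optimal value.
f(x*) = 8*(-1.0)^2 + 16*(-1.0) = -8.0


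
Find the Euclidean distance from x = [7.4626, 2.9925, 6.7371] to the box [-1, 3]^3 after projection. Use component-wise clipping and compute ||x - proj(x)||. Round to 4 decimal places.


Project each component onto [-1, 3].
clip(7.4626) = 3.0, clip(2.9925) = 2.9925, clip(6.7371) = 3.0
Projection = [3.0, 2.9925, 3.0]
Squared diffs: [19.9148, 0.0, 13.9659]
Distance = sqrt(33.8807) = 5.8207
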